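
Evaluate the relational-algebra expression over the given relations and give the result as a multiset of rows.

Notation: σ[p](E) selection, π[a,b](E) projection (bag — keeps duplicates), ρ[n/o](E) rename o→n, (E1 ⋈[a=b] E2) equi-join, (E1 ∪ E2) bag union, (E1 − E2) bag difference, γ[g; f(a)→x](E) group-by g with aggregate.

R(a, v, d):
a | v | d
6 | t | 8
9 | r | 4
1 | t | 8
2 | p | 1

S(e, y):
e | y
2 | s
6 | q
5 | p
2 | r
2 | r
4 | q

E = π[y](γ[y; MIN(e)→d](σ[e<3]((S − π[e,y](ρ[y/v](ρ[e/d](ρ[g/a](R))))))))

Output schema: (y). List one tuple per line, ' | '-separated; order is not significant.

Stepwise |·|:
  S → 6
  R → 4
  ρ[g/a](R) → 4
  ρ[e/d](ρ[g/a](R)) → 4
  ρ[y/v](ρ[e/d](ρ[g/a](R))) → 4
  π[e,y](ρ[y/v](ρ[e/d](ρ[g/a](R)))) → 4
  (S − π[e,y](ρ[y/v](ρ[e/d](ρ[g/a](R))))) → 6
  σ[e<3]((S − π[e,y](ρ[y/v](ρ[e/d](ρ[g/a](R)))))) → 3
  γ[y; MIN(e)→d](σ[e<3]((S − π[e,y](ρ[y/v](ρ[e/d](ρ[g/a](R))))))) → 2
  π[y](γ[y; MIN(e)→d](σ[e<3]((S − π[e,y](ρ[y/v](ρ[e/d](ρ[g/a](R)))))))) → 2

== RESULT ==
y
r
s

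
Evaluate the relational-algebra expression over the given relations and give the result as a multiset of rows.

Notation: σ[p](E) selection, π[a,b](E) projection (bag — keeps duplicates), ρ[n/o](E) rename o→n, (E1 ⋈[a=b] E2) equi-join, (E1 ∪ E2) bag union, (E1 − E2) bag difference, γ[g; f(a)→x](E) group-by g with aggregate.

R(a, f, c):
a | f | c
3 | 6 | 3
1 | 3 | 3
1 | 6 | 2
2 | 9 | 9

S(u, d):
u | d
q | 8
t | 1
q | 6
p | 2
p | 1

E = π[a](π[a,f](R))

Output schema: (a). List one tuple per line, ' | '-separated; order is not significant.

Per-node cardinality:
  R → 4
  π[a,f](R) → 4
  π[a](π[a,f](R)) → 4

== RESULT ==
a
1
1
2
3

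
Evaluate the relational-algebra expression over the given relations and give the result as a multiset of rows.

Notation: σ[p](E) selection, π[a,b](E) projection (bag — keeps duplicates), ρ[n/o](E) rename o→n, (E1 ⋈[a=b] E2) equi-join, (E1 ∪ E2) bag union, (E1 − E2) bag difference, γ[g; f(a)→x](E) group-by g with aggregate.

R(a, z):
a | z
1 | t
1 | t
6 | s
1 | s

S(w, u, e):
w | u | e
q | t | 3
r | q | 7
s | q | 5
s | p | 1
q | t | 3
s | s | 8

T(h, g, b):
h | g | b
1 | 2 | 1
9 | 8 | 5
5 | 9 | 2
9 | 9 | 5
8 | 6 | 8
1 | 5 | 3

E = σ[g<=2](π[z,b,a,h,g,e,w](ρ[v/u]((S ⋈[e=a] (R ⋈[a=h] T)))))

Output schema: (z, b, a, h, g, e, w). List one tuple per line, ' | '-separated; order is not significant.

Stepwise |·|:
  S → 6
  R → 4
  T → 6
  (R ⋈[a=h] T) → 6
  (S ⋈[e=a] (R ⋈[a=h] T)) → 6
  ρ[v/u]((S ⋈[e=a] (R ⋈[a=h] T))) → 6
  π[z,b,a,h,g,e,w](ρ[v/u]((S ⋈[e=a] (R ⋈[a=h] T)))) → 6
  σ[g<=2](π[z,b,a,h,g,e,w](ρ[v/u]((S ⋈[e=a] (R ⋈[a=h] T))))) → 3

== RESULT ==
z | b | a | h | g | e | w
s | 1 | 1 | 1 | 2 | 1 | s
t | 1 | 1 | 1 | 2 | 1 | s
t | 1 | 1 | 1 | 2 | 1 | s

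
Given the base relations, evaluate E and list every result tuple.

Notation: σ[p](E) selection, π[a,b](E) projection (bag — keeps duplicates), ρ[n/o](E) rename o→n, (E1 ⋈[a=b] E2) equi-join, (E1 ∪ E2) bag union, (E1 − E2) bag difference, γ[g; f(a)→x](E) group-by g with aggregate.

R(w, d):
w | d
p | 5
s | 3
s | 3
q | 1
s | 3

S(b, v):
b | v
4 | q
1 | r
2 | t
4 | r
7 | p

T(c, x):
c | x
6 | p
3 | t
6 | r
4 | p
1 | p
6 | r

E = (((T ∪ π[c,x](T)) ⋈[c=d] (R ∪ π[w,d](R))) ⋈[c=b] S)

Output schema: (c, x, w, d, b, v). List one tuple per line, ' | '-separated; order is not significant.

Row counts bottom-up:
  T → 6
  T → 6
  π[c,x](T) → 6
  (T ∪ π[c,x](T)) → 12
  R → 5
  R → 5
  π[w,d](R) → 5
  (R ∪ π[w,d](R)) → 10
  ((T ∪ π[c,x](T)) ⋈[c=d] (R ∪ π[w,d](R))) → 16
  S → 5
  (((T ∪ π[c,x](T)) ⋈[c=d] (R ∪ π[w,d](R))) ⋈[c=b] S) → 4

== RESULT ==
c | x | w | d | b | v
1 | p | q | 1 | 1 | r
1 | p | q | 1 | 1 | r
1 | p | q | 1 | 1 | r
1 | p | q | 1 | 1 | r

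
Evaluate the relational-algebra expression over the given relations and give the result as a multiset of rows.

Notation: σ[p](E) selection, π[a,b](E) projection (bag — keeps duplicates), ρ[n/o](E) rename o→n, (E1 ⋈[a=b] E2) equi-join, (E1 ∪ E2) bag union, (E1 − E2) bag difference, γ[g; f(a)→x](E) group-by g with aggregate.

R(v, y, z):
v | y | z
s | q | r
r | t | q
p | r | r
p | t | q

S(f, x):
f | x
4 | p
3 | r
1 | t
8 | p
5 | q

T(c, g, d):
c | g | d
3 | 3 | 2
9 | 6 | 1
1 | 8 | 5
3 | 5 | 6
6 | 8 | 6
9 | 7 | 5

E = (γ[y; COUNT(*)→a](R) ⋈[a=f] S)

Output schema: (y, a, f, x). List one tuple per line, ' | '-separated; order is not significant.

Subexpression sizes:
  R → 4
  γ[y; COUNT(*)→a](R) → 3
  S → 5
  (γ[y; COUNT(*)→a](R) ⋈[a=f] S) → 2

== RESULT ==
y | a | f | x
q | 1 | 1 | t
r | 1 | 1 | t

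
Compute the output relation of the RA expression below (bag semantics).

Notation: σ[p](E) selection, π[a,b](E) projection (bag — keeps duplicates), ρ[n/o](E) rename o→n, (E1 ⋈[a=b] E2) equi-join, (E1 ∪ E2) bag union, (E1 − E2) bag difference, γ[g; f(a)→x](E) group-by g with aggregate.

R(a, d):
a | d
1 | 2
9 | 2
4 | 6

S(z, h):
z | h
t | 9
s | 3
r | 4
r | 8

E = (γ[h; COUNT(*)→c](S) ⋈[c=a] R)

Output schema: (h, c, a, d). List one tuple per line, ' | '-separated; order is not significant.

Per-node cardinality:
  S → 4
  γ[h; COUNT(*)→c](S) → 4
  R → 3
  (γ[h; COUNT(*)→c](S) ⋈[c=a] R) → 4

== RESULT ==
h | c | a | d
3 | 1 | 1 | 2
4 | 1 | 1 | 2
8 | 1 | 1 | 2
9 | 1 | 1 | 2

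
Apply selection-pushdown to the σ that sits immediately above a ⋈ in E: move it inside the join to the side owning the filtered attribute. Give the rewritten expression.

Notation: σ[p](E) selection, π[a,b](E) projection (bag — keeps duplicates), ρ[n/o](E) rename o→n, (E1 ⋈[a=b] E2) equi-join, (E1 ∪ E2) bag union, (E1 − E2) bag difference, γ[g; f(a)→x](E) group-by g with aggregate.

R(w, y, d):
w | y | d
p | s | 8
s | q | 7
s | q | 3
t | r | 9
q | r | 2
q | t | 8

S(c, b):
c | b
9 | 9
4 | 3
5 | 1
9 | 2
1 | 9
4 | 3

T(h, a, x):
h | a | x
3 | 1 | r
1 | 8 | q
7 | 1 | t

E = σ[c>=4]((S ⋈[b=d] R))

σ filters on c, owned by the left side.
E' = (σ[c>=4](S) ⋈[b=d] R)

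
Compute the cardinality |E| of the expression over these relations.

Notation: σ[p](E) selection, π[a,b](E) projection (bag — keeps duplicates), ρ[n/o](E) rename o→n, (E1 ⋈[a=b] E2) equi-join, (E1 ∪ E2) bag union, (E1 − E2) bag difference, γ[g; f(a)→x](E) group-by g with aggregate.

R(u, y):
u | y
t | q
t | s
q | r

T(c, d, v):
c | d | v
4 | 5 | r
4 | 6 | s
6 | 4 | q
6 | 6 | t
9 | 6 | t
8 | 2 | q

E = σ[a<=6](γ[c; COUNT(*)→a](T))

Subexpression sizes:
  T → 6
  γ[c; COUNT(*)→a](T) → 4
  σ[a<=6](γ[c; COUNT(*)→a](T)) → 4

|E| = 4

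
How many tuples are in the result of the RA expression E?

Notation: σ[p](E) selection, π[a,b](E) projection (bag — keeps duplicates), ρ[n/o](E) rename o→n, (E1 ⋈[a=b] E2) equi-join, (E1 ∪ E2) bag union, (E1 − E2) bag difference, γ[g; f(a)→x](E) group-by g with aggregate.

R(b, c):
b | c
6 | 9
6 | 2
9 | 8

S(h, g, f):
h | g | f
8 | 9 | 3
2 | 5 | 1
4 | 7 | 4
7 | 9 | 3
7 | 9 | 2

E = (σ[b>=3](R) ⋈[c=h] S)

Per-node cardinality:
  R → 3
  σ[b>=3](R) → 3
  S → 5
  (σ[b>=3](R) ⋈[c=h] S) → 2

|E| = 2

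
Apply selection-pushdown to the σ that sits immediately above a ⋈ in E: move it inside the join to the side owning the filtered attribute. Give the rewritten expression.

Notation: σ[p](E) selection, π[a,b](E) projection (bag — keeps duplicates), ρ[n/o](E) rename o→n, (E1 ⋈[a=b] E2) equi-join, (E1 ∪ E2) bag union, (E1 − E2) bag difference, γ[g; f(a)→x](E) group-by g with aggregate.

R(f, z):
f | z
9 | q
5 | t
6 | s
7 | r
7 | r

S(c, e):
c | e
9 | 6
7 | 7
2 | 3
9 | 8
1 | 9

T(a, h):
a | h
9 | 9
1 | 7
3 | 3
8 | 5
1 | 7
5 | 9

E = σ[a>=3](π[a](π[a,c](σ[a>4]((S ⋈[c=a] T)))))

σ filters on a, owned by the right side.
E' = σ[a>=3](π[a](π[a,c]((S ⋈[c=a] σ[a>4](T)))))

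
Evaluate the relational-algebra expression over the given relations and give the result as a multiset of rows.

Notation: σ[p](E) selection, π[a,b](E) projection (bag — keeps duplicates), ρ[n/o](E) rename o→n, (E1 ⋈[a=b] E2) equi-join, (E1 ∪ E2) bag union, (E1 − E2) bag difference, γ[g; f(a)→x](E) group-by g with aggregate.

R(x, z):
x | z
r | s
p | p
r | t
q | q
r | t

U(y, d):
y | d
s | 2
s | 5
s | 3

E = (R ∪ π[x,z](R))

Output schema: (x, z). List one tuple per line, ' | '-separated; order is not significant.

Stepwise |·|:
  R → 5
  R → 5
  π[x,z](R) → 5
  (R ∪ π[x,z](R)) → 10

== RESULT ==
x | z
p | p
p | p
q | q
q | q
r | s
r | s
r | t
r | t
r | t
r | t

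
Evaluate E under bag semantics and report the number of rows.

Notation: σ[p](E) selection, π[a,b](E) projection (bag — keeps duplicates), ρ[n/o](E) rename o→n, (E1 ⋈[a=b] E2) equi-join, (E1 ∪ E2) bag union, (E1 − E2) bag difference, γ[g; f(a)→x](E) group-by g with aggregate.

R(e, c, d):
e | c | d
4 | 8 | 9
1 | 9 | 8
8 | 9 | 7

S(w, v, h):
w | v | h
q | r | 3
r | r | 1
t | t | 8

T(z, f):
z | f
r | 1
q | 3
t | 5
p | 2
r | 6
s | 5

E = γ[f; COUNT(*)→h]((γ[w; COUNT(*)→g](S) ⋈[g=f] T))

Per-node cardinality:
  S → 3
  γ[w; COUNT(*)→g](S) → 3
  T → 6
  (γ[w; COUNT(*)→g](S) ⋈[g=f] T) → 3
  γ[f; COUNT(*)→h]((γ[w; COUNT(*)→g](S) ⋈[g=f] T)) → 1

|E| = 1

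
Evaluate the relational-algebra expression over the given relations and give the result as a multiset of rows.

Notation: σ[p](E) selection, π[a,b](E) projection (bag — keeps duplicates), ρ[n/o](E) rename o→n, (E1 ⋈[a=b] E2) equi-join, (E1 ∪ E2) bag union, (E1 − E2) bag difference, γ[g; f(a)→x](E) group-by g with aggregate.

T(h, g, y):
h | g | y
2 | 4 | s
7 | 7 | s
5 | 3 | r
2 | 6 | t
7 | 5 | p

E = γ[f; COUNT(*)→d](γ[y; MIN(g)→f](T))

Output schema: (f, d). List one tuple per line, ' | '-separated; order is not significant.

Row counts bottom-up:
  T → 5
  γ[y; MIN(g)→f](T) → 4
  γ[f; COUNT(*)→d](γ[y; MIN(g)→f](T)) → 4

== RESULT ==
f | d
3 | 1
4 | 1
5 | 1
6 | 1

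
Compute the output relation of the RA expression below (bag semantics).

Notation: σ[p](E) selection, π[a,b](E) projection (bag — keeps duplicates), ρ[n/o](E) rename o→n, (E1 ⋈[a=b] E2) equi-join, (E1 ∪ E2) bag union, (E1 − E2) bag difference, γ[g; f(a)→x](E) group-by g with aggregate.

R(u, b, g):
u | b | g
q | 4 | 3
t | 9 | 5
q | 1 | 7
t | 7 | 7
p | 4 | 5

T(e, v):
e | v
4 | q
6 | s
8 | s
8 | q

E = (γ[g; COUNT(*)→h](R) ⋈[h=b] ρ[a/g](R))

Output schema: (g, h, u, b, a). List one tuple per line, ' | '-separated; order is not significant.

Row counts bottom-up:
  R → 5
  γ[g; COUNT(*)→h](R) → 3
  R → 5
  ρ[a/g](R) → 5
  (γ[g; COUNT(*)→h](R) ⋈[h=b] ρ[a/g](R)) → 1

== RESULT ==
g | h | u | b | a
3 | 1 | q | 1 | 7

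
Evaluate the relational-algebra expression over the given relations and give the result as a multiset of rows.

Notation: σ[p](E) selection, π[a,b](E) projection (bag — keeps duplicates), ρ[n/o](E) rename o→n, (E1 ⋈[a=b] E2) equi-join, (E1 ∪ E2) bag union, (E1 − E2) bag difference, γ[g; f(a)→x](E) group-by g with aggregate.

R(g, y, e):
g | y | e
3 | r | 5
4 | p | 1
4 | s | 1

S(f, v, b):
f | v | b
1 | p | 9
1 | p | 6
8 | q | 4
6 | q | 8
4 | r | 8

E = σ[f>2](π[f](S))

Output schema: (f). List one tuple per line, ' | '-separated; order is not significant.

Subexpression sizes:
  S → 5
  π[f](S) → 5
  σ[f>2](π[f](S)) → 3

== RESULT ==
f
4
6
8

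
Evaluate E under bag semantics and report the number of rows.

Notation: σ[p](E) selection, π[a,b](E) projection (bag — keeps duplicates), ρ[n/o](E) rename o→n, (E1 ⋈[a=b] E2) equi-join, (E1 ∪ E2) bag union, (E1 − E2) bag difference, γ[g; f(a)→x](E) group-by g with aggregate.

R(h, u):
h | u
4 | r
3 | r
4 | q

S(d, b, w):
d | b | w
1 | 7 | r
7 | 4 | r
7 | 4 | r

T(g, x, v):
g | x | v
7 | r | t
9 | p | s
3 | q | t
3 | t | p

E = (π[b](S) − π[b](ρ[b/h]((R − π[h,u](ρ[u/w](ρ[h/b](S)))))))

Subexpression sizes:
  S → 3
  π[b](S) → 3
  R → 3
  S → 3
  ρ[h/b](S) → 3
  ρ[u/w](ρ[h/b](S)) → 3
  π[h,u](ρ[u/w](ρ[h/b](S))) → 3
  (R − π[h,u](ρ[u/w](ρ[h/b](S)))) → 2
  ρ[b/h]((R − π[h,u](ρ[u/w](ρ[h/b](S))))) → 2
  π[b](ρ[b/h]((R − π[h,u](ρ[u/w](ρ[h/b](S)))))) → 2
  (π[b](S) − π[b](ρ[b/h]((R − π[h,u](ρ[u/w](ρ[h/b](S))))))) → 2

|E| = 2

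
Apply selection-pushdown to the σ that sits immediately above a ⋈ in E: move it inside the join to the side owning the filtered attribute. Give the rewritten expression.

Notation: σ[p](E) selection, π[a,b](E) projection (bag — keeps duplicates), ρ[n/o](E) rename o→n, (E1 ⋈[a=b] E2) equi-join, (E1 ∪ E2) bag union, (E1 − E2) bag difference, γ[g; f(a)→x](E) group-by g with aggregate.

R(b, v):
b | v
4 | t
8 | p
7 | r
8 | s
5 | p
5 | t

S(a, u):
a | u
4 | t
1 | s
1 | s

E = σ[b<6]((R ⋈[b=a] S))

σ filters on b, owned by the left side.
E' = (σ[b<6](R) ⋈[b=a] S)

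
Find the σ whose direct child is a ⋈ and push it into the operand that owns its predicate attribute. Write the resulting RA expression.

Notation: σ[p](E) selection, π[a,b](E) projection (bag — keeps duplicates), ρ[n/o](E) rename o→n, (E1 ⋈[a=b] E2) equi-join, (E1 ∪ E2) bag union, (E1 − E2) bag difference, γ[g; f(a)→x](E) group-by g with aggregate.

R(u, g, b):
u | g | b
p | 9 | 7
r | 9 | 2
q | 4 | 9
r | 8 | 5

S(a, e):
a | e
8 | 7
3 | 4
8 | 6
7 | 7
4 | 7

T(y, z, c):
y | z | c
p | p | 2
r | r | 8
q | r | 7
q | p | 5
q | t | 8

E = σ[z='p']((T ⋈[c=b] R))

σ filters on z, owned by the left side.
E' = (σ[z='p'](T) ⋈[c=b] R)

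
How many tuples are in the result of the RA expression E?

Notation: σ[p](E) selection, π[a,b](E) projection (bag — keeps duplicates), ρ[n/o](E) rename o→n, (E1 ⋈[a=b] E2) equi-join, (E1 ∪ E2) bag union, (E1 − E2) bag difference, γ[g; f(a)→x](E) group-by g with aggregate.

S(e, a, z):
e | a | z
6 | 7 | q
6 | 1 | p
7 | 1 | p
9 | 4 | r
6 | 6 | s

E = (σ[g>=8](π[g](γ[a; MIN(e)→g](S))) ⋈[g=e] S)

Per-node cardinality:
  S → 5
  γ[a; MIN(e)→g](S) → 4
  π[g](γ[a; MIN(e)→g](S)) → 4
  σ[g>=8](π[g](γ[a; MIN(e)→g](S))) → 1
  S → 5
  (σ[g>=8](π[g](γ[a; MIN(e)→g](S))) ⋈[g=e] S) → 1

|E| = 1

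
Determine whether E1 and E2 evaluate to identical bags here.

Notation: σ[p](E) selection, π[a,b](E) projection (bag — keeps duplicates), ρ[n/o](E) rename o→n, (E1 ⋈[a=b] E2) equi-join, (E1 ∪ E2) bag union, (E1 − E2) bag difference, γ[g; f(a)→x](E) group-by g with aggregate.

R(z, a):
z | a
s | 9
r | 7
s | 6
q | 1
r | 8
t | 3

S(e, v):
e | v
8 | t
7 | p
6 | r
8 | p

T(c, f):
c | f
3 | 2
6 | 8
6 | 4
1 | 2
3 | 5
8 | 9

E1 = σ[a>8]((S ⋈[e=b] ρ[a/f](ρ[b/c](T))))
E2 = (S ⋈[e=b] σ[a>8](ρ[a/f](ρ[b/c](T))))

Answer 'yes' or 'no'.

E1 subexpression sizes:
  S → 4
  T → 6
  ρ[b/c](T) → 6
  ρ[a/f](ρ[b/c](T)) → 6
  (S ⋈[e=b] ρ[a/f](ρ[b/c](T))) → 4
  σ[a>8]((S ⋈[e=b] ρ[a/f](ρ[b/c](T)))) → 2
E2 subexpression sizes:
  S → 4
  T → 6
  ρ[b/c](T) → 6
  ρ[a/f](ρ[b/c](T)) → 6
  σ[a>8](ρ[a/f](ρ[b/c](T))) → 1
  (S ⋈[e=b] σ[a>8](ρ[a/f](ρ[b/c](T)))) → 2

E1 and E2 produce the same multiset:
e | v | b | a
8 | p | 8 | 9
8 | t | 8 | 9

yes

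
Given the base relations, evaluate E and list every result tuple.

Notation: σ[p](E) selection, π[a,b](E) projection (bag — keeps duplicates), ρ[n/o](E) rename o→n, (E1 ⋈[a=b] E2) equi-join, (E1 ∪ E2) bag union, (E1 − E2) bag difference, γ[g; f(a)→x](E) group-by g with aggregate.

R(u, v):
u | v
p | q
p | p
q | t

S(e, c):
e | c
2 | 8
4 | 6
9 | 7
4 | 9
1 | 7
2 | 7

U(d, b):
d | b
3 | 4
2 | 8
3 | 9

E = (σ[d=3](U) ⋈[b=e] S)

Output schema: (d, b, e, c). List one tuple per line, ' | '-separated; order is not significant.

Subexpression sizes:
  U → 3
  σ[d=3](U) → 2
  S → 6
  (σ[d=3](U) ⋈[b=e] S) → 3

== RESULT ==
d | b | e | c
3 | 4 | 4 | 6
3 | 4 | 4 | 9
3 | 9 | 9 | 7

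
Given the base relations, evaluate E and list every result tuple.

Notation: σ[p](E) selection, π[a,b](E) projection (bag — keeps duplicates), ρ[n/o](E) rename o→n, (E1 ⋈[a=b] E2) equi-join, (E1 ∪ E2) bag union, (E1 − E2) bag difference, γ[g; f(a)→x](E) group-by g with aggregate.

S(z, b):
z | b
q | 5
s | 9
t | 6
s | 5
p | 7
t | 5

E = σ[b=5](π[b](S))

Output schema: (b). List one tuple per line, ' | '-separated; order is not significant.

Row counts bottom-up:
  S → 6
  π[b](S) → 6
  σ[b=5](π[b](S)) → 3

== RESULT ==
b
5
5
5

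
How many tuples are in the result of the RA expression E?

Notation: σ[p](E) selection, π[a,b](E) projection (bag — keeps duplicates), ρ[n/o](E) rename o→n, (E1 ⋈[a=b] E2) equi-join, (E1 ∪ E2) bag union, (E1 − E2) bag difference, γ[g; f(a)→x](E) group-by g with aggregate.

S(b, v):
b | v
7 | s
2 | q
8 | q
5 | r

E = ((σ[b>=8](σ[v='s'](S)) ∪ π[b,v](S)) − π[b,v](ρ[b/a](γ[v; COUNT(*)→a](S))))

Per-node cardinality:
  S → 4
  σ[v='s'](S) → 1
  σ[b>=8](σ[v='s'](S)) → 0
  S → 4
  π[b,v](S) → 4
  (σ[b>=8](σ[v='s'](S)) ∪ π[b,v](S)) → 4
  S → 4
  γ[v; COUNT(*)→a](S) → 3
  ρ[b/a](γ[v; COUNT(*)→a](S)) → 3
  π[b,v](ρ[b/a](γ[v; COUNT(*)→a](S))) → 3
  ((σ[b>=8](σ[v='s'](S)) ∪ π[b,v](S)) − π[b,v](ρ[b/a](γ[v; COUNT(*)→a](S)))) → 3

|E| = 3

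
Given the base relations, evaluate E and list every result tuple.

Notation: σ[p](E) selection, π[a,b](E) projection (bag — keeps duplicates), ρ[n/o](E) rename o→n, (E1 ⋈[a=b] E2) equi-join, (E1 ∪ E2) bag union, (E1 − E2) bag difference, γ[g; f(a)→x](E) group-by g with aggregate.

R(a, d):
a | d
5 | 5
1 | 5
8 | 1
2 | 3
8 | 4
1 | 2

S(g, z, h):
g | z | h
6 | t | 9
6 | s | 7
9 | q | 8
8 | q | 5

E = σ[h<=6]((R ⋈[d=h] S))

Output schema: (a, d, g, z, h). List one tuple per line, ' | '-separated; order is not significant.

Stepwise |·|:
  R → 6
  S → 4
  (R ⋈[d=h] S) → 2
  σ[h<=6]((R ⋈[d=h] S)) → 2

== RESULT ==
a | d | g | z | h
1 | 5 | 8 | q | 5
5 | 5 | 8 | q | 5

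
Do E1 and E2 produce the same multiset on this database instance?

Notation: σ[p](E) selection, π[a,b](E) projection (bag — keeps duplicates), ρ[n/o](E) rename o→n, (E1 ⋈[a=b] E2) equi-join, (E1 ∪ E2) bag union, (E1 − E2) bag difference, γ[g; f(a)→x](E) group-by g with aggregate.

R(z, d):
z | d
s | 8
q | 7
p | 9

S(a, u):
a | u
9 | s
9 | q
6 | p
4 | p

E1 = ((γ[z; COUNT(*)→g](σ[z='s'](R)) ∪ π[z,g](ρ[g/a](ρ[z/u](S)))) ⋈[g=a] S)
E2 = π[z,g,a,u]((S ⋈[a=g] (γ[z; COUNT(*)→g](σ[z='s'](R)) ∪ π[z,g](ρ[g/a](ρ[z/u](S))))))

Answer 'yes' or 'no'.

E1 per-node cardinality:
  R → 3
  σ[z='s'](R) → 1
  γ[z; COUNT(*)→g](σ[z='s'](R)) → 1
  S → 4
  ρ[z/u](S) → 4
  ρ[g/a](ρ[z/u](S)) → 4
  π[z,g](ρ[g/a](ρ[z/u](S))) → 4
  (γ[z; COUNT(*)→g](σ[z='s'](R)) ∪ π[z,g](ρ[g/a](ρ[z/u](S)))) → 5
  S → 4
  ((γ[z; COUNT(*)→g](σ[z='s'](R)) ∪ π[z,g](ρ[g/a](ρ[z/u](S)))) ⋈[g=a] S) → 6
E2 per-node cardinality:
  S → 4
  R → 3
  σ[z='s'](R) → 1
  γ[z; COUNT(*)→g](σ[z='s'](R)) → 1
  S → 4
  ρ[z/u](S) → 4
  ρ[g/a](ρ[z/u](S)) → 4
  π[z,g](ρ[g/a](ρ[z/u](S))) → 4
  (γ[z; COUNT(*)→g](σ[z='s'](R)) ∪ π[z,g](ρ[g/a](ρ[z/u](S)))) → 5
  (S ⋈[a=g] (γ[z; COUNT(*)→g](σ[z='s'](R)) ∪ π[z,g](ρ[g/a](ρ[z/u](S))))) → 6
  π[z,g,a,u]((S ⋈[a=g] (γ[z; COUNT(*)→g](σ[z='s'](R)) ∪ π[z,g](ρ[g/a](ρ[z/u](S)))))) → 6

E1 and E2 produce the same multiset:
z | g | a | u
p | 4 | 4 | p
p | 6 | 6 | p
q | 9 | 9 | q
q | 9 | 9 | s
s | 9 | 9 | q
s | 9 | 9 | s

yes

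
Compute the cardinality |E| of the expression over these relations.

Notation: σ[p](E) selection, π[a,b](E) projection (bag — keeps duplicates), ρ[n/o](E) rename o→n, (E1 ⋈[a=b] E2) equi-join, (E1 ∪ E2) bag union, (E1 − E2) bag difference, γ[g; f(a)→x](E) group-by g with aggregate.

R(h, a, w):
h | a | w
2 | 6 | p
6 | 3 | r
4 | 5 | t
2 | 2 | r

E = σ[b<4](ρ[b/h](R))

Row counts bottom-up:
  R → 4
  ρ[b/h](R) → 4
  σ[b<4](ρ[b/h](R)) → 2

|E| = 2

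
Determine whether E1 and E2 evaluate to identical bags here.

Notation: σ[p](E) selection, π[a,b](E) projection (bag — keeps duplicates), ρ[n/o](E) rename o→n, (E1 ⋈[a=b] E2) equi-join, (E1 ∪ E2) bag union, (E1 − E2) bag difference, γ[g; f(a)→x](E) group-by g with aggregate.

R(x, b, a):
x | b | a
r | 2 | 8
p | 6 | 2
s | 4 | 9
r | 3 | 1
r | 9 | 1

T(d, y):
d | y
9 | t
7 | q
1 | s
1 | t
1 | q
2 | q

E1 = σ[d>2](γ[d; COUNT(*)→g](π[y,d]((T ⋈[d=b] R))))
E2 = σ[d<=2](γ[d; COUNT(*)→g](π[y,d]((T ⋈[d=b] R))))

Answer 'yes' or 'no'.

E1 subexpression sizes:
  T → 6
  R → 5
  (T ⋈[d=b] R) → 2
  π[y,d]((T ⋈[d=b] R)) → 2
  γ[d; COUNT(*)→g](π[y,d]((T ⋈[d=b] R))) → 2
  σ[d>2](γ[d; COUNT(*)→g](π[y,d]((T ⋈[d=b] R)))) → 1
E2 subexpression sizes:
  T → 6
  R → 5
  (T ⋈[d=b] R) → 2
  π[y,d]((T ⋈[d=b] R)) → 2
  γ[d; COUNT(*)→g](π[y,d]((T ⋈[d=b] R))) → 2
  σ[d<=2](γ[d; COUNT(*)→g](π[y,d]((T ⋈[d=b] R)))) → 1

E1 result:
d | g
9 | 1
E2 result:
d | g
2 | 1
Witness: (9, 1) appears 1× in E1 but 0× in E2.

no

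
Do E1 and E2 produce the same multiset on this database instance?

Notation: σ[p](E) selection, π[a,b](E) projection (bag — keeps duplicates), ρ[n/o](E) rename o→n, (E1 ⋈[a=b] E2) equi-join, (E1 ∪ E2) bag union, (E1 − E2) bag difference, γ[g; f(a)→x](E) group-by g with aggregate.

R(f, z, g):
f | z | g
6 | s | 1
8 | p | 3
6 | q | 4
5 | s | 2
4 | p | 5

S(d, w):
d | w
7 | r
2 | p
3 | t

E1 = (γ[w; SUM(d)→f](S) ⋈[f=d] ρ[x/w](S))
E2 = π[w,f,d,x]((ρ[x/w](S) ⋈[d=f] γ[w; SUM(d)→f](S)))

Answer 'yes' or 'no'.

E1 stepwise |·|:
  S → 3
  γ[w; SUM(d)→f](S) → 3
  S → 3
  ρ[x/w](S) → 3
  (γ[w; SUM(d)→f](S) ⋈[f=d] ρ[x/w](S)) → 3
E2 stepwise |·|:
  S → 3
  ρ[x/w](S) → 3
  S → 3
  γ[w; SUM(d)→f](S) → 3
  (ρ[x/w](S) ⋈[d=f] γ[w; SUM(d)→f](S)) → 3
  π[w,f,d,x]((ρ[x/w](S) ⋈[d=f] γ[w; SUM(d)→f](S))) → 3

E1 and E2 produce the same multiset:
w | f | d | x
p | 2 | 2 | p
r | 7 | 7 | r
t | 3 | 3 | t

yes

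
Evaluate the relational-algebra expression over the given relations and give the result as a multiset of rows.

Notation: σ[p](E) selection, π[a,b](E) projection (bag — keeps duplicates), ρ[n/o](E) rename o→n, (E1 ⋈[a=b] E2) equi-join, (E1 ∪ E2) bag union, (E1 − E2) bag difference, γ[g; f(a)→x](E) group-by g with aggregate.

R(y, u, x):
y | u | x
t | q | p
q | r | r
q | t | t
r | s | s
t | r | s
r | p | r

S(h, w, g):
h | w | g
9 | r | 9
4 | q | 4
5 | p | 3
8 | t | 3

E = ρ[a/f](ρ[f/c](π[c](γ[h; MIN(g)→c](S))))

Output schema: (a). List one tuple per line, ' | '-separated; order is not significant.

Row counts bottom-up:
  S → 4
  γ[h; MIN(g)→c](S) → 4
  π[c](γ[h; MIN(g)→c](S)) → 4
  ρ[f/c](π[c](γ[h; MIN(g)→c](S))) → 4
  ρ[a/f](ρ[f/c](π[c](γ[h; MIN(g)→c](S)))) → 4

== RESULT ==
a
3
3
4
9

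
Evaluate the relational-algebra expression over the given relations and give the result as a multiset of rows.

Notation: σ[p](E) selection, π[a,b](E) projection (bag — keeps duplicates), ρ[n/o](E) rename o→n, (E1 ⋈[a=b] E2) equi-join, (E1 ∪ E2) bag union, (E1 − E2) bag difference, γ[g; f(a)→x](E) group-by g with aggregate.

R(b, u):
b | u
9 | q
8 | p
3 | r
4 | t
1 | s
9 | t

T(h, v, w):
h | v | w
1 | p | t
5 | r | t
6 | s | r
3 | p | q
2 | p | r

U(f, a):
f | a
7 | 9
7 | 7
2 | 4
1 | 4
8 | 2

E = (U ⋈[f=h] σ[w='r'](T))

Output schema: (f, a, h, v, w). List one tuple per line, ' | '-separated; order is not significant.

Stepwise |·|:
  U → 5
  T → 5
  σ[w='r'](T) → 2
  (U ⋈[f=h] σ[w='r'](T)) → 1

== RESULT ==
f | a | h | v | w
2 | 4 | 2 | p | r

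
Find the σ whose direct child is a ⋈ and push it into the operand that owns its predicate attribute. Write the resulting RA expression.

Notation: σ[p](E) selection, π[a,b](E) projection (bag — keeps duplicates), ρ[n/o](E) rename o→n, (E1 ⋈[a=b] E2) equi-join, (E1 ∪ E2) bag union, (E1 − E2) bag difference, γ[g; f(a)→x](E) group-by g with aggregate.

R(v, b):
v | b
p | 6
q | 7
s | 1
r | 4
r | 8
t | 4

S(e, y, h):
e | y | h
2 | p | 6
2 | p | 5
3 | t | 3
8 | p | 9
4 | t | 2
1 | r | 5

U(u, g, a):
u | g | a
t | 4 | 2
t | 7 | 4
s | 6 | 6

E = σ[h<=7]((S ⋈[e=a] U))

σ filters on h, owned by the left side.
E' = (σ[h<=7](S) ⋈[e=a] U)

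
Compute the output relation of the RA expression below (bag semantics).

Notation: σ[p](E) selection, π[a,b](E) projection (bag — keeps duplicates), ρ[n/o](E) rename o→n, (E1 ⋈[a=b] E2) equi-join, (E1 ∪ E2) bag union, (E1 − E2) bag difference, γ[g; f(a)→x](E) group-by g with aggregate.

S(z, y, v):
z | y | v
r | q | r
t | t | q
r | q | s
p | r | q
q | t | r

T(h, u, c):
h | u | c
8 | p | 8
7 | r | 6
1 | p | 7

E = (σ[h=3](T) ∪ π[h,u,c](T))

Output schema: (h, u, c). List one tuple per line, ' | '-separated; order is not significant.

Per-node cardinality:
  T → 3
  σ[h=3](T) → 0
  T → 3
  π[h,u,c](T) → 3
  (σ[h=3](T) ∪ π[h,u,c](T)) → 3

== RESULT ==
h | u | c
1 | p | 7
7 | r | 6
8 | p | 8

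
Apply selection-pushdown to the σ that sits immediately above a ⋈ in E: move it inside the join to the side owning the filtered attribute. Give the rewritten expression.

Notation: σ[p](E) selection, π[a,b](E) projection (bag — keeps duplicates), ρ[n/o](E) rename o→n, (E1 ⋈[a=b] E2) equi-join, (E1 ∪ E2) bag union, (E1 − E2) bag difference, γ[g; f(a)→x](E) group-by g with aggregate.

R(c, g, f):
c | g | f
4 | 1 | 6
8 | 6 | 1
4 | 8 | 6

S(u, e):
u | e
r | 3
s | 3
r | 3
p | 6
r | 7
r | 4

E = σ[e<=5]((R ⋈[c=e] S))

σ filters on e, owned by the right side.
E' = (R ⋈[c=e] σ[e<=5](S))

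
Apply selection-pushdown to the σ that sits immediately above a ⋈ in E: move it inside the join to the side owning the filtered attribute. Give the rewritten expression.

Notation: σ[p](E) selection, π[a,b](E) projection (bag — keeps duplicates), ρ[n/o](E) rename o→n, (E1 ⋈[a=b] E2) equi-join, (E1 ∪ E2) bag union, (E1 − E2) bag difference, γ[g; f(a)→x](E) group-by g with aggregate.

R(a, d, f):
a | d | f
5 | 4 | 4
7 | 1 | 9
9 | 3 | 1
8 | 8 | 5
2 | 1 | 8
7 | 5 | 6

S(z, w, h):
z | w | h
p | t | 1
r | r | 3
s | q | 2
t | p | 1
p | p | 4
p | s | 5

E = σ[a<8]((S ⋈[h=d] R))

σ filters on a, owned by the right side.
E' = (S ⋈[h=d] σ[a<8](R))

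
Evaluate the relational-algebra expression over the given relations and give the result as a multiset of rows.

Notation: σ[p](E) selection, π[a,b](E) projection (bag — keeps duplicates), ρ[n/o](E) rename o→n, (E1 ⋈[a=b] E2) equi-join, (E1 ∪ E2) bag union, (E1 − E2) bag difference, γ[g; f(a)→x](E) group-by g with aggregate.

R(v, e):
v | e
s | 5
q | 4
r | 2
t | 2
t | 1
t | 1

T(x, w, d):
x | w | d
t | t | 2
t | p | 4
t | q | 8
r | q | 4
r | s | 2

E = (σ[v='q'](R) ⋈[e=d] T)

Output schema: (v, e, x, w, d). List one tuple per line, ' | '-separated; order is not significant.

Subexpression sizes:
  R → 6
  σ[v='q'](R) → 1
  T → 5
  (σ[v='q'](R) ⋈[e=d] T) → 2

== RESULT ==
v | e | x | w | d
q | 4 | r | q | 4
q | 4 | t | p | 4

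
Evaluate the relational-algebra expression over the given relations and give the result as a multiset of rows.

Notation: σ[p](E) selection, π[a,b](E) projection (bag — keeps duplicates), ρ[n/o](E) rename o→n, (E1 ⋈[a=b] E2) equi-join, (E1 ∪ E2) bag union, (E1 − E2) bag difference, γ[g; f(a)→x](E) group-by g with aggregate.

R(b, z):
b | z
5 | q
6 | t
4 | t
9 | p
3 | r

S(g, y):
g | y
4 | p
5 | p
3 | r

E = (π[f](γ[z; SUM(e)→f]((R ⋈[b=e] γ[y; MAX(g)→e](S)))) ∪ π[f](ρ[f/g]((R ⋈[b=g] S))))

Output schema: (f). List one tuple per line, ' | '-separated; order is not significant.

Stepwise |·|:
  R → 5
  S → 3
  γ[y; MAX(g)→e](S) → 2
  (R ⋈[b=e] γ[y; MAX(g)→e](S)) → 2
  γ[z; SUM(e)→f]((R ⋈[b=e] γ[y; MAX(g)→e](S))) → 2
  π[f](γ[z; SUM(e)→f]((R ⋈[b=e] γ[y; MAX(g)→e](S)))) → 2
  R → 5
  S → 3
  (R ⋈[b=g] S) → 3
  ρ[f/g]((R ⋈[b=g] S)) → 3
  π[f](ρ[f/g]((R ⋈[b=g] S))) → 3
  (π[f](γ[z; SUM(e)→f]((R ⋈[b=e] γ[y; MAX(g)→e](S)))) ∪ π[f](ρ[f/g]((R ⋈[b=g] S)))) → 5

== RESULT ==
f
3
3
4
5
5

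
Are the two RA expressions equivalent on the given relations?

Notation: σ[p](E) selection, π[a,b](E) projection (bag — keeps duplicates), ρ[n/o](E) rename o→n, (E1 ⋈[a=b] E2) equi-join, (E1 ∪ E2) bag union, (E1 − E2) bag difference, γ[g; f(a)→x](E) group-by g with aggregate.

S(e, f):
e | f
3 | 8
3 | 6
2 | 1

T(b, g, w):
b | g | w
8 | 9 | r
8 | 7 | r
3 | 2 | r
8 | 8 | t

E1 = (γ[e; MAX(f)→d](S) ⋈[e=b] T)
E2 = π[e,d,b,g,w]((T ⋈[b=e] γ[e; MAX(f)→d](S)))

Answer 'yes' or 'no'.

E1 subexpression sizes:
  S → 3
  γ[e; MAX(f)→d](S) → 2
  T → 4
  (γ[e; MAX(f)→d](S) ⋈[e=b] T) → 1
E2 subexpression sizes:
  T → 4
  S → 3
  γ[e; MAX(f)→d](S) → 2
  (T ⋈[b=e] γ[e; MAX(f)→d](S)) → 1
  π[e,d,b,g,w]((T ⋈[b=e] γ[e; MAX(f)→d](S))) → 1

E1 and E2 produce the same multiset:
e | d | b | g | w
3 | 8 | 3 | 2 | r

yes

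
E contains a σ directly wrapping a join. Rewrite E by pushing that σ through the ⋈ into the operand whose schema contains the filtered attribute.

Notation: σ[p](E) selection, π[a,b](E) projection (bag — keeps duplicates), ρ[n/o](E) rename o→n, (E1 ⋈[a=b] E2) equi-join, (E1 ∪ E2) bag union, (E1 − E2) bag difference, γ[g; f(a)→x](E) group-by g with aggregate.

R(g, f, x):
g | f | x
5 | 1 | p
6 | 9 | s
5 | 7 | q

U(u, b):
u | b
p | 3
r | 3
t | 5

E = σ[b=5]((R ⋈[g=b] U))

σ filters on b, owned by the right side.
E' = (R ⋈[g=b] σ[b=5](U))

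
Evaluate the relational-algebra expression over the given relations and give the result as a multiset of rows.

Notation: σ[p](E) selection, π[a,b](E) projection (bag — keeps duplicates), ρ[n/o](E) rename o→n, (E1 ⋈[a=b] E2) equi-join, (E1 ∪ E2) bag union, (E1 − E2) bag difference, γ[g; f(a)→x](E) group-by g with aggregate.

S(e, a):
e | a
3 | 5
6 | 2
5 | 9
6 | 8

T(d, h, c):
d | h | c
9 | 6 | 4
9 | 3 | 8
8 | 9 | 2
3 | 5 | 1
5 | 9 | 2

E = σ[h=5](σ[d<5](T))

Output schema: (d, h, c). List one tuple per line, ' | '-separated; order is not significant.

Per-node cardinality:
  T → 5
  σ[d<5](T) → 1
  σ[h=5](σ[d<5](T)) → 1

== RESULT ==
d | h | c
3 | 5 | 1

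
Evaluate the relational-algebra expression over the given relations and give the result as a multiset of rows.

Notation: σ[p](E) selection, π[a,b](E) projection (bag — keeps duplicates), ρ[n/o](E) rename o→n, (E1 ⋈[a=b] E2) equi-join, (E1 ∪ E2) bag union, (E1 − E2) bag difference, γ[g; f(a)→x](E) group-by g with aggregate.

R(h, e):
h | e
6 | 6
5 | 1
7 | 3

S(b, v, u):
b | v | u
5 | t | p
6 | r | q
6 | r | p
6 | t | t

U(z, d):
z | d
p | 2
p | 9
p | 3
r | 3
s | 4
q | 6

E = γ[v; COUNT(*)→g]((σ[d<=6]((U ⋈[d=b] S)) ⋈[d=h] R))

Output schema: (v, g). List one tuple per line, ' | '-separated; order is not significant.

Per-node cardinality:
  U → 6
  S → 4
  (U ⋈[d=b] S) → 3
  σ[d<=6]((U ⋈[d=b] S)) → 3
  R → 3
  (σ[d<=6]((U ⋈[d=b] S)) ⋈[d=h] R) → 3
  γ[v; COUNT(*)→g]((σ[d<=6]((U ⋈[d=b] S)) ⋈[d=h] R)) → 2

== RESULT ==
v | g
r | 2
t | 1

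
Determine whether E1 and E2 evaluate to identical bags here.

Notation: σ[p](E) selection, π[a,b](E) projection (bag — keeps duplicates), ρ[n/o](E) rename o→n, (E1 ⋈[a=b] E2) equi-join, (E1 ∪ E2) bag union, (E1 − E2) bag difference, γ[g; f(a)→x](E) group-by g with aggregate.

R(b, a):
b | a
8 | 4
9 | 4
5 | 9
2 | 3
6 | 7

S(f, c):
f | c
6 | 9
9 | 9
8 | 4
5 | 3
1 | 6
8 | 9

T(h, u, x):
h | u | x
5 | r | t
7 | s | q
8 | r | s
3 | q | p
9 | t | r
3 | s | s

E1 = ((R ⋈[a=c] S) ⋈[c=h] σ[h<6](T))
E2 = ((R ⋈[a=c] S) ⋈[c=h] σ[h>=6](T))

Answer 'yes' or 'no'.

E1 row counts bottom-up:
  R → 5
  S → 6
  (R ⋈[a=c] S) → 6
  T → 6
  σ[h<6](T) → 3
  ((R ⋈[a=c] S) ⋈[c=h] σ[h<6](T)) → 2
E2 row counts bottom-up:
  R → 5
  S → 6
  (R ⋈[a=c] S) → 6
  T → 6
  σ[h>=6](T) → 3
  ((R ⋈[a=c] S) ⋈[c=h] σ[h>=6](T)) → 3

E1 result:
b | a | f | c | h | u | x
2 | 3 | 5 | 3 | 3 | q | p
2 | 3 | 5 | 3 | 3 | s | s
E2 result:
b | a | f | c | h | u | x
5 | 9 | 6 | 9 | 9 | t | r
5 | 9 | 8 | 9 | 9 | t | r
5 | 9 | 9 | 9 | 9 | t | r
Witness: (2, 3, 5, 3, 3, 'q', 'p') appears 1× in E1 but 0× in E2.

no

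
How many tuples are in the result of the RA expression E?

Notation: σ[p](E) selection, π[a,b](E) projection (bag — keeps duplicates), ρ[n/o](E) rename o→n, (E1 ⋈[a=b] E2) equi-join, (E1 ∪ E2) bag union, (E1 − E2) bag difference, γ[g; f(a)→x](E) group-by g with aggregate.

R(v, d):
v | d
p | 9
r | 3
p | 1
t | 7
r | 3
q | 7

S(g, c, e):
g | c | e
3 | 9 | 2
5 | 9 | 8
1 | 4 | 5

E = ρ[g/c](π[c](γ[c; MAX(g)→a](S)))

Row counts bottom-up:
  S → 3
  γ[c; MAX(g)→a](S) → 2
  π[c](γ[c; MAX(g)→a](S)) → 2
  ρ[g/c](π[c](γ[c; MAX(g)→a](S))) → 2

|E| = 2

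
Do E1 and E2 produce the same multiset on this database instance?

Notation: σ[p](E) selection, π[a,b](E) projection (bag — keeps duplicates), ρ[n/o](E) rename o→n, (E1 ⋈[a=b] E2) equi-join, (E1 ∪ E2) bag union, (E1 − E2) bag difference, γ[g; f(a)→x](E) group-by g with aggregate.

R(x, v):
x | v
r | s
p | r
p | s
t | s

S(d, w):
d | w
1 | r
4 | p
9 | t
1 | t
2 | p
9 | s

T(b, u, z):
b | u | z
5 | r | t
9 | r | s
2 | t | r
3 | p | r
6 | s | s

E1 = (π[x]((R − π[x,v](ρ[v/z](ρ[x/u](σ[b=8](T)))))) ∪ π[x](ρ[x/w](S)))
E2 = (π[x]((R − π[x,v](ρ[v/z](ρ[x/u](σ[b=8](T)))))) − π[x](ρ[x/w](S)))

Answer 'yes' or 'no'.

E1 per-node cardinality:
  R → 4
  T → 5
  σ[b=8](T) → 0
  ρ[x/u](σ[b=8](T)) → 0
  ρ[v/z](ρ[x/u](σ[b=8](T))) → 0
  π[x,v](ρ[v/z](ρ[x/u](σ[b=8](T)))) → 0
  (R − π[x,v](ρ[v/z](ρ[x/u](σ[b=8](T))))) → 4
  π[x]((R − π[x,v](ρ[v/z](ρ[x/u](σ[b=8](T)))))) → 4
  S → 6
  ρ[x/w](S) → 6
  π[x](ρ[x/w](S)) → 6
  (π[x]((R − π[x,v](ρ[v/z](ρ[x/u](σ[b=8](T)))))) ∪ π[x](ρ[x/w](S))) → 10
E2 per-node cardinality:
  R → 4
  T → 5
  σ[b=8](T) → 0
  ρ[x/u](σ[b=8](T)) → 0
  ρ[v/z](ρ[x/u](σ[b=8](T))) → 0
  π[x,v](ρ[v/z](ρ[x/u](σ[b=8](T)))) → 0
  (R − π[x,v](ρ[v/z](ρ[x/u](σ[b=8](T))))) → 4
  π[x]((R − π[x,v](ρ[v/z](ρ[x/u](σ[b=8](T)))))) → 4
  S → 6
  ρ[x/w](S) → 6
  π[x](ρ[x/w](S)) → 6
  (π[x]((R − π[x,v](ρ[v/z](ρ[x/u](σ[b=8](T)))))) − π[x](ρ[x/w](S))) → 0

E1 result:
x
p
p
p
p
r
r
s
t
t
t
E2 result:
x
(0 rows)
Witness: ('p',) appears 4× in E1 but 0× in E2.

no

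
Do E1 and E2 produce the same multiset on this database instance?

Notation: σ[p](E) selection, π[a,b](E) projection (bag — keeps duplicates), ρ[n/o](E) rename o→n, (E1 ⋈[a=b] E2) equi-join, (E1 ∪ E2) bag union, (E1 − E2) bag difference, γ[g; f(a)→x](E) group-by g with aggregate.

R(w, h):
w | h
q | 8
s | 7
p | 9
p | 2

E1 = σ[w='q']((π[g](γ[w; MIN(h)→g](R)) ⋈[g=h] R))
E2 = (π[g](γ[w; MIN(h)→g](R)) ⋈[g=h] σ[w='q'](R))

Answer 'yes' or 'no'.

E1 subexpression sizes:
  R → 4
  γ[w; MIN(h)→g](R) → 3
  π[g](γ[w; MIN(h)→g](R)) → 3
  R → 4
  (π[g](γ[w; MIN(h)→g](R)) ⋈[g=h] R) → 3
  σ[w='q']((π[g](γ[w; MIN(h)→g](R)) ⋈[g=h] R)) → 1
E2 subexpression sizes:
  R → 4
  γ[w; MIN(h)→g](R) → 3
  π[g](γ[w; MIN(h)→g](R)) → 3
  R → 4
  σ[w='q'](R) → 1
  (π[g](γ[w; MIN(h)→g](R)) ⋈[g=h] σ[w='q'](R)) → 1

E1 and E2 produce the same multiset:
g | w | h
8 | q | 8

yes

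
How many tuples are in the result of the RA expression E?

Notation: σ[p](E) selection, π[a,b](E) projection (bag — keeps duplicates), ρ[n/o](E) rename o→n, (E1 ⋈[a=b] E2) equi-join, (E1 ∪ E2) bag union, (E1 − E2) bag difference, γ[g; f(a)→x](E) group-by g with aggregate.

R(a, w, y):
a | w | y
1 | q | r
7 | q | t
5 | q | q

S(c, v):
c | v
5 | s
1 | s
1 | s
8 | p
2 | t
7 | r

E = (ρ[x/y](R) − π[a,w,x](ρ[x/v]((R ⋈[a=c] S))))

Row counts bottom-up:
  R → 3
  ρ[x/y](R) → 3
  R → 3
  S → 6
  (R ⋈[a=c] S) → 4
  ρ[x/v]((R ⋈[a=c] S)) → 4
  π[a,w,x](ρ[x/v]((R ⋈[a=c] S))) → 4
  (ρ[x/y](R) − π[a,w,x](ρ[x/v]((R ⋈[a=c] S)))) → 3

|E| = 3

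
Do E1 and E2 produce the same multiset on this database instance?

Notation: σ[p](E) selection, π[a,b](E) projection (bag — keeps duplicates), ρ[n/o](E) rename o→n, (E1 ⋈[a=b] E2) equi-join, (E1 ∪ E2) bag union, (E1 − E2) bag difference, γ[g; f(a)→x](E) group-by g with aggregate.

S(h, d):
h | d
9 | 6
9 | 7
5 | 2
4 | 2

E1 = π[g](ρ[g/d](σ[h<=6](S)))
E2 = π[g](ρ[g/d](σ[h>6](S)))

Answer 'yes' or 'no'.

E1 per-node cardinality:
  S → 4
  σ[h<=6](S) → 2
  ρ[g/d](σ[h<=6](S)) → 2
  π[g](ρ[g/d](σ[h<=6](S))) → 2
E2 per-node cardinality:
  S → 4
  σ[h>6](S) → 2
  ρ[g/d](σ[h>6](S)) → 2
  π[g](ρ[g/d](σ[h>6](S))) → 2

E1 result:
g
2
2
E2 result:
g
6
7
Witness: (6,) appears 0× in E1 but 1× in E2.

no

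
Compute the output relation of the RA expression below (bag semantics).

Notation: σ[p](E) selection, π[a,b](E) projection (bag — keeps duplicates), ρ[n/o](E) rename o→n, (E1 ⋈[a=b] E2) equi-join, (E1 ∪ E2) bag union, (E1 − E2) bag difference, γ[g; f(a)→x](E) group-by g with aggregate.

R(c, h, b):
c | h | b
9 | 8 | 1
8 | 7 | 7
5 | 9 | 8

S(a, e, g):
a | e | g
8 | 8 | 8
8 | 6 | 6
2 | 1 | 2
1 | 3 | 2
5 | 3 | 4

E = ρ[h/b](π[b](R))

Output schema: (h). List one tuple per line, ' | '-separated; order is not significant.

Row counts bottom-up:
  R → 3
  π[b](R) → 3
  ρ[h/b](π[b](R)) → 3

== RESULT ==
h
1
7
8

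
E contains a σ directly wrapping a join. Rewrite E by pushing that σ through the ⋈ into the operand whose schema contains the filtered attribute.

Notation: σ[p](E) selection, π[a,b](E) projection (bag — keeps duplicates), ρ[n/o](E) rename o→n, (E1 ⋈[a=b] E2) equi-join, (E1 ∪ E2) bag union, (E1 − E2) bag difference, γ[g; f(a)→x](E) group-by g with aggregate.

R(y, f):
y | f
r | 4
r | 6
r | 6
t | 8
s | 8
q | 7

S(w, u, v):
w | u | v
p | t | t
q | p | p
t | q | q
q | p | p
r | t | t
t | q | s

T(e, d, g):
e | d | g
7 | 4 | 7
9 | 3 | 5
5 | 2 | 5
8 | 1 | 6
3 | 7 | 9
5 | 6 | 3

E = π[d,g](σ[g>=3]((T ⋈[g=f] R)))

σ filters on g, owned by the left side.
E' = π[d,g]((σ[g>=3](T) ⋈[g=f] R))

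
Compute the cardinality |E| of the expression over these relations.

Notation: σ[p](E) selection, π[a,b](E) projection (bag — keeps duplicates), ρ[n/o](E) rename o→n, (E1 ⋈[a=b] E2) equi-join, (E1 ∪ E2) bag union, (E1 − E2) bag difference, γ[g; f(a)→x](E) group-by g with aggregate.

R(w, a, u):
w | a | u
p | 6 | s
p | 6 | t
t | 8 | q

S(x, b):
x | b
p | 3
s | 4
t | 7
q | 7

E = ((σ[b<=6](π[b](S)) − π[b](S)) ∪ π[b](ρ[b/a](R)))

Per-node cardinality:
  S → 4
  π[b](S) → 4
  σ[b<=6](π[b](S)) → 2
  S → 4
  π[b](S) → 4
  (σ[b<=6](π[b](S)) − π[b](S)) → 0
  R → 3
  ρ[b/a](R) → 3
  π[b](ρ[b/a](R)) → 3
  ((σ[b<=6](π[b](S)) − π[b](S)) ∪ π[b](ρ[b/a](R))) → 3

|E| = 3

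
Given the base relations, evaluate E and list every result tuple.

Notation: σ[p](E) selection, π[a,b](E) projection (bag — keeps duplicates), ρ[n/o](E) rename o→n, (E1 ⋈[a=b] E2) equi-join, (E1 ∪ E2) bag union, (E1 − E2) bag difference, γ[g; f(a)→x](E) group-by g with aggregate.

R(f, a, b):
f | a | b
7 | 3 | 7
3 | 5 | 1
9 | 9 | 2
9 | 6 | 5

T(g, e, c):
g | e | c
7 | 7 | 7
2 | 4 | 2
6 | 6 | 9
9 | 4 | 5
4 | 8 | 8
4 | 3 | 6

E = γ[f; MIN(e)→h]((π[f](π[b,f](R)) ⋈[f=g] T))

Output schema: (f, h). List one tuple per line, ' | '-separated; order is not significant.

Stepwise |·|:
  R → 4
  π[b,f](R) → 4
  π[f](π[b,f](R)) → 4
  T → 6
  (π[f](π[b,f](R)) ⋈[f=g] T) → 3
  γ[f; MIN(e)→h]((π[f](π[b,f](R)) ⋈[f=g] T)) → 2

== RESULT ==
f | h
7 | 7
9 | 4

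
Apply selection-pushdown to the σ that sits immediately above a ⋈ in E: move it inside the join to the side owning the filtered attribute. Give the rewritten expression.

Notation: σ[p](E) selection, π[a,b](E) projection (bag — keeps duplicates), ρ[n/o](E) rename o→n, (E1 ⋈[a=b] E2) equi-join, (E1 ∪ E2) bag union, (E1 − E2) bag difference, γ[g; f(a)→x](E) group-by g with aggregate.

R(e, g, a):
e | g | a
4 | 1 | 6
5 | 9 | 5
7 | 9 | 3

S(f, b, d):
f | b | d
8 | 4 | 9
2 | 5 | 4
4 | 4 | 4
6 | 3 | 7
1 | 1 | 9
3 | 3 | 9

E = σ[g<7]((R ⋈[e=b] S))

σ filters on g, owned by the left side.
E' = (σ[g<7](R) ⋈[e=b] S)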